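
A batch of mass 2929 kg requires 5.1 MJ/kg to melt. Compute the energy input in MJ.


Total energy = mass * specific energy
  E = 2929 * 5.1 = 14937.9 MJ

14937.9 MJ


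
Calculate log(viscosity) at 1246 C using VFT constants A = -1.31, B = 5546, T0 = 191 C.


VFT equation: log(eta) = A + B / (T - T0)
  T - T0 = 1246 - 191 = 1055
  B / (T - T0) = 5546 / 1055 = 5.257
  log(eta) = -1.31 + 5.257 = 3.947

3.947


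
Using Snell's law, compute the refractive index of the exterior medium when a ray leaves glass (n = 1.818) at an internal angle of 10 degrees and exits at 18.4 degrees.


Apply Snell's law: n1 * sin(theta1) = n2 * sin(theta2)
  n2 = n1 * sin(theta1) / sin(theta2)
  sin(10) = 0.173648
  sin(18.4) = 0.315649
  n2 = 1.818 * 0.173648 / 0.315649 = 1.0001

1.0001


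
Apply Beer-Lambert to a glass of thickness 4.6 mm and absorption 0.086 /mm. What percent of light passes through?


Beer-Lambert law: T = exp(-alpha * thickness)
  exponent = -0.086 * 4.6 = -0.3956
  T = exp(-0.3956) = 0.6733
  Percentage = 0.6733 * 100 = 67.33%

67.33%


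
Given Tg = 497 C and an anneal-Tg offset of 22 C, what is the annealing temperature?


The annealing temperature is Tg plus the offset:
  T_anneal = 497 + 22 = 519 C

519 C


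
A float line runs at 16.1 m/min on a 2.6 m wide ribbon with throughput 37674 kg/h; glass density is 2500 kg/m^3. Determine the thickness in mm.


Ribbon cross-section from mass balance:
  Volume rate = throughput / density = 37674 / 2500 = 15.0696 m^3/h
  thickness = volume rate / (speed * 60 * width), i.e.
  thickness = throughput / (60 * speed * width * density) * 1000
  thickness = 37674 / (60 * 16.1 * 2.6 * 2500) * 1000 = 6.0 mm

6.0 mm


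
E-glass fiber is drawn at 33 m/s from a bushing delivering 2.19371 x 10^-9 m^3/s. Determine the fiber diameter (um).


Cross-sectional area from continuity:
  A = Q / v = 2.19371 x 10^-9 / 33 = 6.647606 x 10^-11 m^2
Diameter from circular cross-section:
  d = sqrt(4A / pi) * 10^6 (m -> um)
  d = sqrt(4 * 6.647606 x 10^-11 / pi) * 10^6 = 9.2 um

9.2 um


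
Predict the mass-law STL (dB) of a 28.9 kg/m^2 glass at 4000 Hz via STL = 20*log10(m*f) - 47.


Mass law: STL = 20 * log10(m * f) - 47
  m * f = 28.9 * 4000 = 115600
  log10(115600) = 5.06296
  STL = 20 * 5.06296 - 47 = 101.2592 - 47 = 54.3 dB

54.3 dB


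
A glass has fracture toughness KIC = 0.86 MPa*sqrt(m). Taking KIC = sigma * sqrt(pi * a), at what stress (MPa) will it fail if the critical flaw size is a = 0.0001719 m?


Rearrange KIC = sigma * sqrt(pi * a):
  sigma = KIC / sqrt(pi * a)
  sqrt(pi * 0.0001719) = 0.023239
  sigma = 0.86 / 0.023239 = 37.01 MPa

37.01 MPa


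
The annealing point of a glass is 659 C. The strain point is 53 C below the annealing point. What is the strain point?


Strain point = annealing point - difference:
  T_strain = 659 - 53 = 606 C

606 C


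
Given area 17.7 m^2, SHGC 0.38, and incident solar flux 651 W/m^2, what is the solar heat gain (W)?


Solar heat gain: Q = Area * SHGC * Irradiance
  Q = 17.7 * 0.38 * 651 = 4378.6 W

4378.6 W


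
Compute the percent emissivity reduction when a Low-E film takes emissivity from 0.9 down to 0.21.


Percentage reduction = (1 - coated/uncoated) * 100
  Ratio = 0.21 / 0.9 = 0.2333
  Reduction = (1 - 0.2333) * 100 = 76.7%

76.7%


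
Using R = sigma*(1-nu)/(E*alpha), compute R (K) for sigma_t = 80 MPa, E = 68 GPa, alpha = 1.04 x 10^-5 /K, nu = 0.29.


Thermal shock resistance: R = sigma * (1 - nu) / (E * alpha)
  Numerator = 80 * (1 - 0.29) = 56.8
  Denominator = 68 * 1000 * (1.04 x 10^-5) = 0.7072
  R = 56.8 / 0.7072 = 80.3 K

80.3 K


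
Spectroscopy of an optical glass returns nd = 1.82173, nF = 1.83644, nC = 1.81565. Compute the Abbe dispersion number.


Abbe number formula: Vd = (nd - 1) / (nF - nC)
  nd - 1 = 1.82173 - 1 = 0.82173
  nF - nC = 1.83644 - 1.81565 = 0.02079
  Vd = 0.82173 / 0.02079 = 39.53

39.53


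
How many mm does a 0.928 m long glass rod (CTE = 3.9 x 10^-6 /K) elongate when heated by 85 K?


Thermal expansion formula: dL = alpha * L0 * dT
  dL = (3.9 x 10^-6) * 0.928 * 85 = 0.00030763 m
Convert to mm: 0.00030763 * 1000 = 0.3076 mm

0.3076 mm


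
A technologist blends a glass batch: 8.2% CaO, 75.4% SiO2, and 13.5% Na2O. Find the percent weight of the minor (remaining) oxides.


Sum the three major oxides:
  SiO2 + Na2O + CaO = 75.4 + 13.5 + 8.2 = 97.1%
Subtract from 100%:
  Others = 100 - 97.1 = 2.9%

2.9%


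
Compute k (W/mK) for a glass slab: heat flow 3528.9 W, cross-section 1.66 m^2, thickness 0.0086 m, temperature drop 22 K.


Fourier's law rearranged: k = Q * t / (A * dT)
  Numerator = 3528.9 * 0.0086 = 30.34854
  Denominator = 1.66 * 22 = 36.52
  k = 30.34854 / 36.52 = 0.831 W/mK

0.831 W/mK


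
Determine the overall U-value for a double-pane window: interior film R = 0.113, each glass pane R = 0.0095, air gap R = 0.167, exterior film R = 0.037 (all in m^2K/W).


Total thermal resistance (series):
  R_total = R_in + R_glass + R_air + R_glass + R_out
  R_total = 0.113 + 0.0095 + 0.167 + 0.0095 + 0.037 = 0.336 m^2K/W
U-value = 1 / R_total = 1 / 0.336 = 2.976 W/m^2K

2.976 W/m^2K


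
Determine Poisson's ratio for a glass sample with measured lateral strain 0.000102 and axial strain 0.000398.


Poisson's ratio: nu = lateral strain / axial strain
  nu = 0.000102 / 0.000398 = 0.2563

0.2563


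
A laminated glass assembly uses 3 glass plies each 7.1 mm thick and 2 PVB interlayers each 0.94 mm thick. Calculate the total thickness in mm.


Total thickness = glass contribution + PVB contribution
  Glass: 3 * 7.1 = 21.3 mm
  PVB: 2 * 0.94 = 1.88 mm
  Total = 21.3 + 1.88 = 23.18 mm

23.18 mm


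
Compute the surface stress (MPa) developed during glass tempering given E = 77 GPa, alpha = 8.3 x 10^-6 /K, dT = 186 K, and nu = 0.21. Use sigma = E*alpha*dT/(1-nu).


Tempering stress: sigma = E * alpha * dT / (1 - nu)
  E (MPa) = 77 * 1000 = 77000
  Numerator = 77000 * (8.3 x 10^-6) * 186 = 118.8726
  Denominator = 1 - 0.21 = 0.79
  sigma = 118.8726 / 0.79 = 150.5 MPa

150.5 MPa


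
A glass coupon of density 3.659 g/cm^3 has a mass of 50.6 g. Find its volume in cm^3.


Rearrange rho = m / V:
  V = m / rho
  V = 50.6 / 3.659 = 13.829 cm^3

13.829 cm^3


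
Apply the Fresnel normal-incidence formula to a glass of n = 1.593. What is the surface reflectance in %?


Fresnel reflectance at normal incidence:
  R = ((n - 1)/(n + 1))^2
  (n - 1)/(n + 1) = (1.593 - 1)/(1.593 + 1) = 0.228693
  R = 0.228693^2 = 0.0523005
  R(%) = 0.0523005 * 100 = 5.23%

5.23%


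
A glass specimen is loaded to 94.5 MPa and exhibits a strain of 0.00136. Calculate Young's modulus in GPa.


Young's modulus: E = stress / strain
  E = 94.5 MPa / 0.00136 = 69485.29 MPa
Convert to GPa: 69485.29 / 1000 = 69.49 GPa

69.49 GPa


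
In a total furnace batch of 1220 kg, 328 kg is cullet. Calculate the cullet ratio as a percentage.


Cullet ratio = (cullet mass / total batch mass) * 100
  Ratio = 328 / 1220 * 100 = 26.89%

26.89%


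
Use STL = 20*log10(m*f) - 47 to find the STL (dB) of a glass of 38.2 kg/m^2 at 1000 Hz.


Mass law: STL = 20 * log10(m * f) - 47
  m * f = 38.2 * 1000 = 38200
  log10(38200) = 4.58206
  STL = 20 * 4.58206 - 47 = 91.6412 - 47 = 44.6 dB

44.6 dB


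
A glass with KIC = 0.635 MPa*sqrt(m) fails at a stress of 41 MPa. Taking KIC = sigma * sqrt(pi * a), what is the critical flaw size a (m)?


Rearrange KIC = sigma * sqrt(pi * a):
  sqrt(pi * a) = KIC / sigma
  sqrt(pi * a) = 0.635 / 41 = 0.015488
  a = (KIC / sigma)^2 / pi
  a = 0.015488^2 / pi = 0.0000764 m

0.0000764 m


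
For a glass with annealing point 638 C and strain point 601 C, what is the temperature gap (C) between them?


Gap = T_anneal - T_strain:
  gap = 638 - 601 = 37 C

37 C


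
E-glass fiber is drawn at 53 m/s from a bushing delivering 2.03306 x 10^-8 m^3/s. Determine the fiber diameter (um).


Cross-sectional area from continuity:
  A = Q / v = 2.03306 x 10^-8 / 53 = 3.835962 x 10^-10 m^2
Diameter from circular cross-section:
  d = sqrt(4A / pi) * 10^6 (m -> um)
  d = sqrt(4 * 3.835962 x 10^-10 / pi) * 10^6 = 22.1 um

22.1 um


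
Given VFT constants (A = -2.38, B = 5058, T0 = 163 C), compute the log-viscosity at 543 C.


VFT equation: log(eta) = A + B / (T - T0)
  T - T0 = 543 - 163 = 380
  B / (T - T0) = 5058 / 380 = 13.311
  log(eta) = -2.38 + 13.311 = 10.931

10.931


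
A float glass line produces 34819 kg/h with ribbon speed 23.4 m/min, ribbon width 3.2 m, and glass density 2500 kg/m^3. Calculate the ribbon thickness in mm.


Ribbon cross-section from mass balance:
  Volume rate = throughput / density = 34819 / 2500 = 13.9276 m^3/h
  thickness = volume rate / (speed * 60 * width), i.e.
  thickness = throughput / (60 * speed * width * density) * 1000
  thickness = 34819 / (60 * 23.4 * 3.2 * 2500) * 1000 = 3.1 mm

3.1 mm


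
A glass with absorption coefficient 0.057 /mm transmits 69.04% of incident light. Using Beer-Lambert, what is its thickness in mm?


Rearrange T = exp(-alpha * thickness):
  thickness = -ln(T) / alpha
  T = 69.04/100 = 0.6904
  ln(T) = -0.37048
  -ln(T) = 0.37048
  thickness = 0.37048 / 0.057 = 6.5 mm

6.5 mm


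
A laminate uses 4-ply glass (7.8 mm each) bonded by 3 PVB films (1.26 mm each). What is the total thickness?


Total thickness = glass contribution + PVB contribution
  Glass: 4 * 7.8 = 31.2 mm
  PVB: 3 * 1.26 = 3.78 mm
  Total = 31.2 + 3.78 = 34.98 mm

34.98 mm


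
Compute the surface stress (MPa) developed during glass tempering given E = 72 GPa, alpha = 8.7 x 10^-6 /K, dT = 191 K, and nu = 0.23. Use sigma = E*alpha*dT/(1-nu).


Tempering stress: sigma = E * alpha * dT / (1 - nu)
  E (MPa) = 72 * 1000 = 72000
  Numerator = 72000 * (8.7 x 10^-6) * 191 = 119.6424
  Denominator = 1 - 0.23 = 0.77
  sigma = 119.6424 / 0.77 = 155.4 MPa

155.4 MPa


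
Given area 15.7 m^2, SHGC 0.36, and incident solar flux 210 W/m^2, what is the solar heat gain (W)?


Solar heat gain: Q = Area * SHGC * Irradiance
  Q = 15.7 * 0.36 * 210 = 1186.9 W

1186.9 W


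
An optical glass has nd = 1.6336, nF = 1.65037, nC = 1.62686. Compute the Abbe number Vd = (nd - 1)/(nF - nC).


Abbe number formula: Vd = (nd - 1) / (nF - nC)
  nd - 1 = 1.6336 - 1 = 0.6336
  nF - nC = 1.65037 - 1.62686 = 0.02351
  Vd = 0.6336 / 0.02351 = 26.95

26.95


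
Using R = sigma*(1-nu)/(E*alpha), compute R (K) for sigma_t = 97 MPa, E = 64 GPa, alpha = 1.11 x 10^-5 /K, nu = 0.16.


Thermal shock resistance: R = sigma * (1 - nu) / (E * alpha)
  Numerator = 97 * (1 - 0.16) = 81.48
  Denominator = 64 * 1000 * (1.11 x 10^-5) = 0.7104
  R = 81.48 / 0.7104 = 114.7 K

114.7 K


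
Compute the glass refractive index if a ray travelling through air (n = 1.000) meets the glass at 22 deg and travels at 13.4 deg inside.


Apply Snell's law: n1 * sin(theta1) = n2 * sin(theta2)
  n2 = n1 * sin(theta1) / sin(theta2)
  sin(22) = 0.374607
  sin(13.4) = 0.231748
  n2 = 1.000 * 0.374607 / 0.231748 = 1.6164

1.6164


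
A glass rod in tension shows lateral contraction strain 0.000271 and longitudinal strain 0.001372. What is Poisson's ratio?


Poisson's ratio: nu = lateral strain / axial strain
  nu = 0.000271 / 0.001372 = 0.1975

0.1975


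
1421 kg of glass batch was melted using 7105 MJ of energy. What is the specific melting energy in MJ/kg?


Rearrange E = m * s for s:
  s = E / m
  s = 7105 / 1421 = 5.0 MJ/kg

5.0 MJ/kg


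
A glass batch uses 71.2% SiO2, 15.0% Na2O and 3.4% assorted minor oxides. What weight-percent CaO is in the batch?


Pieces sum to 100%:
  CaO = 100 - (SiO2 + Na2O + others)
  CaO = 100 - (71.2 + 15.0 + 3.4) = 10.4%

10.4%


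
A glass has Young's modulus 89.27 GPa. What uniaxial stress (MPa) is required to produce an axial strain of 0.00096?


Rearrange E = sigma / epsilon:
  sigma = E * epsilon
  E (MPa) = 89.27 * 1000 = 89270
  sigma = 89270 * 0.00096 = 85.7 MPa

85.7 MPa


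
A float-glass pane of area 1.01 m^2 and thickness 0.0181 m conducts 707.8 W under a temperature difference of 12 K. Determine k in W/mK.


Fourier's law rearranged: k = Q * t / (A * dT)
  Numerator = 707.8 * 0.0181 = 12.81118
  Denominator = 1.01 * 12 = 12.12
  k = 12.81118 / 12.12 = 1.057 W/mK

1.057 W/mK


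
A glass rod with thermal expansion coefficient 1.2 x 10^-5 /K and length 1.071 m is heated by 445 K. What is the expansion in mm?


Thermal expansion formula: dL = alpha * L0 * dT
  dL = (1.2 x 10^-5) * 1.071 * 445 = 0.00571914 m
Convert to mm: 0.00571914 * 1000 = 5.7191 mm

5.7191 mm


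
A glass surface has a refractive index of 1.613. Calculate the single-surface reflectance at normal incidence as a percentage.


Fresnel reflectance at normal incidence:
  R = ((n - 1)/(n + 1))^2
  (n - 1)/(n + 1) = (1.613 - 1)/(1.613 + 1) = 0.234596
  R = 0.234596^2 = 0.0550353
  R(%) = 0.0550353 * 100 = 5.504%

5.504%


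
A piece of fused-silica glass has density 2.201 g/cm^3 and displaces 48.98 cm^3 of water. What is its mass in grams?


Rearrange rho = m / V:
  m = rho * V
  m = 2.201 * 48.98 = 107.805 g

107.805 g


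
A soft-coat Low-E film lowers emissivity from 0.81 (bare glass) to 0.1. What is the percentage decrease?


Percentage reduction = (1 - coated/uncoated) * 100
  Ratio = 0.1 / 0.81 = 0.1235
  Reduction = (1 - 0.1235) * 100 = 87.7%

87.7%


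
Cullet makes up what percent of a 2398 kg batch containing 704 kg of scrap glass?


Cullet ratio = (cullet mass / total batch mass) * 100
  Ratio = 704 / 2398 * 100 = 29.36%

29.36%


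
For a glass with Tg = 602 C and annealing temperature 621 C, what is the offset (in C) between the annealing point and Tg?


Offset = T_anneal - Tg:
  offset = 621 - 602 = 19 C

19 C


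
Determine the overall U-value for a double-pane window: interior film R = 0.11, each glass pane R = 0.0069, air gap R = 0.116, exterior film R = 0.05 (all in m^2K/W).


Total thermal resistance (series):
  R_total = R_in + R_glass + R_air + R_glass + R_out
  R_total = 0.11 + 0.0069 + 0.116 + 0.0069 + 0.05 = 0.2898 m^2K/W
U-value = 1 / R_total = 1 / 0.2898 = 3.451 W/m^2K

3.451 W/m^2K


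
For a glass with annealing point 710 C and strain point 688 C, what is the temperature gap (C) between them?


Gap = T_anneal - T_strain:
  gap = 710 - 688 = 22 C

22 C


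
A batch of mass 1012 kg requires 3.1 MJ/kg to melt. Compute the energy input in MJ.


Total energy = mass * specific energy
  E = 1012 * 3.1 = 3137.2 MJ

3137.2 MJ


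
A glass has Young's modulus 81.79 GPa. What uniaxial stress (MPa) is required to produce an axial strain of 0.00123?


Rearrange E = sigma / epsilon:
  sigma = E * epsilon
  E (MPa) = 81.79 * 1000 = 81790
  sigma = 81790 * 0.00123 = 100.6 MPa

100.6 MPa


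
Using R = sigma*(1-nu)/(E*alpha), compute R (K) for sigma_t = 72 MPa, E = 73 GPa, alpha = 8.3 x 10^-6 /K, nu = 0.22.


Thermal shock resistance: R = sigma * (1 - nu) / (E * alpha)
  Numerator = 72 * (1 - 0.22) = 56.16
  Denominator = 73 * 1000 * (8.3 x 10^-6) = 0.6059
  R = 56.16 / 0.6059 = 92.7 K

92.7 K


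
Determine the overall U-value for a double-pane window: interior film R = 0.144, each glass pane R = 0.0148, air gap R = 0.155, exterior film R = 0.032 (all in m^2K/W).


Total thermal resistance (series):
  R_total = R_in + R_glass + R_air + R_glass + R_out
  R_total = 0.144 + 0.0148 + 0.155 + 0.0148 + 0.032 = 0.3606 m^2K/W
U-value = 1 / R_total = 1 / 0.3606 = 2.773 W/m^2K

2.773 W/m^2K


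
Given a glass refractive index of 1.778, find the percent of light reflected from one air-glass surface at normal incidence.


Fresnel reflectance at normal incidence:
  R = ((n - 1)/(n + 1))^2
  (n - 1)/(n + 1) = (1.778 - 1)/(1.778 + 1) = 0.280058
  R = 0.280058^2 = 0.0784325
  R(%) = 0.0784325 * 100 = 7.843%

7.843%


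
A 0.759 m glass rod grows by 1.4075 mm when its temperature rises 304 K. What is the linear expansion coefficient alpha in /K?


Rearrange dL = alpha * L0 * dT for alpha:
  alpha = dL / (L0 * dT)
  alpha = (1.4075 / 1000) / (0.759 * 304) = 0.0000061 /K = 6.1 x 10^-6 /K

6.1 x 10^-6 /K


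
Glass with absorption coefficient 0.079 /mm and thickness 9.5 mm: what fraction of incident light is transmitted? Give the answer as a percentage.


Beer-Lambert law: T = exp(-alpha * thickness)
  exponent = -0.079 * 9.5 = -0.7505
  T = exp(-0.7505) = 0.4721
  Percentage = 0.4721 * 100 = 47.21%

47.21%


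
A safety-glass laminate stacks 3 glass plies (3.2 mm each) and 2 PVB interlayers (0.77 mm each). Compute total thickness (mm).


Total thickness = glass contribution + PVB contribution
  Glass: 3 * 3.2 = 9.6 mm
  PVB: 2 * 0.77 = 1.54 mm
  Total = 9.6 + 1.54 = 11.14 mm

11.14 mm


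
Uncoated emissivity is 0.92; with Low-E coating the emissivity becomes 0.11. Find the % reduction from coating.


Percentage reduction = (1 - coated/uncoated) * 100
  Ratio = 0.11 / 0.92 = 0.1196
  Reduction = (1 - 0.1196) * 100 = 88.0%

88.0%


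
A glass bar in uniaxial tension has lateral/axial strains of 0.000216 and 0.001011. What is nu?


Poisson's ratio: nu = lateral strain / axial strain
  nu = 0.000216 / 0.001011 = 0.2136

0.2136


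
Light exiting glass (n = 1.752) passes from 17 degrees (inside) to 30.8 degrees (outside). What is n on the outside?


Apply Snell's law: n1 * sin(theta1) = n2 * sin(theta2)
  n2 = n1 * sin(theta1) / sin(theta2)
  sin(17) = 0.292372
  sin(30.8) = 0.512043
  n2 = 1.752 * 0.292372 / 0.512043 = 1.0004

1.0004


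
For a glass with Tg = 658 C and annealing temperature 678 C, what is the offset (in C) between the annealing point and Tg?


Offset = T_anneal - Tg:
  offset = 678 - 658 = 20 C

20 C


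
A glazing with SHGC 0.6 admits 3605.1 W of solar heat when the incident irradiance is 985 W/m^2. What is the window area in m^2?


Rearrange Q = Area * SHGC * Irradiance:
  Area = Q / (SHGC * Irradiance)
  Area = 3605.1 / (0.6 * 985) = 6.1 m^2

6.1 m^2


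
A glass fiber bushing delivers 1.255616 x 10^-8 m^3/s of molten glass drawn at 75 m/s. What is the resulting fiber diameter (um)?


Cross-sectional area from continuity:
  A = Q / v = 1.255616 x 10^-8 / 75 = 1.674155 x 10^-10 m^2
Diameter from circular cross-section:
  d = sqrt(4A / pi) * 10^6 (m -> um)
  d = sqrt(4 * 1.674155 x 10^-10 / pi) * 10^6 = 14.6 um

14.6 um


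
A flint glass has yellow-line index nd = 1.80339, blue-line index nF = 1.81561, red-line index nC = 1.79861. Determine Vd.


Abbe number formula: Vd = (nd - 1) / (nF - nC)
  nd - 1 = 1.80339 - 1 = 0.80339
  nF - nC = 1.81561 - 1.79861 = 0.017
  Vd = 0.80339 / 0.017 = 47.26

47.26


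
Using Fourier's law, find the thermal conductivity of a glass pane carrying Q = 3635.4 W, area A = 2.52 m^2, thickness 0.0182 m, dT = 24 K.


Fourier's law rearranged: k = Q * t / (A * dT)
  Numerator = 3635.4 * 0.0182 = 66.16428
  Denominator = 2.52 * 24 = 60.48
  k = 66.16428 / 60.48 = 1.094 W/mK

1.094 W/mK


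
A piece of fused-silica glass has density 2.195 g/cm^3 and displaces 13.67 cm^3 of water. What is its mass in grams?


Rearrange rho = m / V:
  m = rho * V
  m = 2.195 * 13.67 = 30.006 g

30.006 g


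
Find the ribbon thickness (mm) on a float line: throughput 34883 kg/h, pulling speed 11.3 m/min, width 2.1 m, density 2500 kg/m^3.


Ribbon cross-section from mass balance:
  Volume rate = throughput / density = 34883 / 2500 = 13.9532 m^3/h
  thickness = volume rate / (speed * 60 * width), i.e.
  thickness = throughput / (60 * speed * width * density) * 1000
  thickness = 34883 / (60 * 11.3 * 2.1 * 2500) * 1000 = 9.8 mm

9.8 mm


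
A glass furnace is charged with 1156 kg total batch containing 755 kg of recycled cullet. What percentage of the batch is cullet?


Cullet ratio = (cullet mass / total batch mass) * 100
  Ratio = 755 / 1156 * 100 = 65.31%

65.31%


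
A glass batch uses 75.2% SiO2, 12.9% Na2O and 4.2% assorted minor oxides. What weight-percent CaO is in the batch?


Pieces sum to 100%:
  CaO = 100 - (SiO2 + Na2O + others)
  CaO = 100 - (75.2 + 12.9 + 4.2) = 7.7%

7.7%


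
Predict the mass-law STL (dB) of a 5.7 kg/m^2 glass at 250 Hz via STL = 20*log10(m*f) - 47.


Mass law: STL = 20 * log10(m * f) - 47
  m * f = 5.7 * 250 = 1425
  log10(1425) = 3.15381
  STL = 20 * 3.15381 - 47 = 63.0762 - 47 = 16.1 dB

16.1 dB


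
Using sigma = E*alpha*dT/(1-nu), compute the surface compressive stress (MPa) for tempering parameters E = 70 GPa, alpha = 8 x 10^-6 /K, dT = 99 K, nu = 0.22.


Tempering stress: sigma = E * alpha * dT / (1 - nu)
  E (MPa) = 70 * 1000 = 70000
  Numerator = 70000 * (8 x 10^-6) * 99 = 55.44
  Denominator = 1 - 0.22 = 0.78
  sigma = 55.44 / 0.78 = 71.1 MPa

71.1 MPa


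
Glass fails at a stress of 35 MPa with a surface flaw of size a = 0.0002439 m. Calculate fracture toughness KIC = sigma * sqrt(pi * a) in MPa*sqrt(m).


Fracture toughness: KIC = sigma * sqrt(pi * a)
  pi * a = pi * 0.0002439 = 0.000766234
  sqrt(pi * a) = 0.027681
  KIC = 35 * 0.027681 = 0.969 MPa*sqrt(m)

0.969 MPa*sqrt(m)


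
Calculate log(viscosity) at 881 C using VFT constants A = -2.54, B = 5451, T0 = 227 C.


VFT equation: log(eta) = A + B / (T - T0)
  T - T0 = 881 - 227 = 654
  B / (T - T0) = 5451 / 654 = 8.335
  log(eta) = -2.54 + 8.335 = 5.795

5.795


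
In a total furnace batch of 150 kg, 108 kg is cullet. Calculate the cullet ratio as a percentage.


Cullet ratio = (cullet mass / total batch mass) * 100
  Ratio = 108 / 150 * 100 = 72.0%

72.0%


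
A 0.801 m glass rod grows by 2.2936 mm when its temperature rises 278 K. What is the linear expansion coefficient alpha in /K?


Rearrange dL = alpha * L0 * dT for alpha:
  alpha = dL / (L0 * dT)
  alpha = (2.2936 / 1000) / (0.801 * 278) = 0.0000103 /K = 1.03 x 10^-5 /K

1.03 x 10^-5 /K


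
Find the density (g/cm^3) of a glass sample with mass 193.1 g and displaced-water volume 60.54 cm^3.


Use the definition of density:
  rho = mass / volume
  rho = 193.1 / 60.54 = 3.19 g/cm^3

3.19 g/cm^3


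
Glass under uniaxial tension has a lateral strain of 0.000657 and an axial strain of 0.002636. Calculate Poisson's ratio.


Poisson's ratio: nu = lateral strain / axial strain
  nu = 0.000657 / 0.002636 = 0.2492

0.2492


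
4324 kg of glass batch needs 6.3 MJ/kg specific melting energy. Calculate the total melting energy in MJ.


Total energy = mass * specific energy
  E = 4324 * 6.3 = 27241.2 MJ

27241.2 MJ


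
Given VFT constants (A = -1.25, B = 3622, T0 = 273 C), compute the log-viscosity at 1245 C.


VFT equation: log(eta) = A + B / (T - T0)
  T - T0 = 1245 - 273 = 972
  B / (T - T0) = 3622 / 972 = 3.726
  log(eta) = -1.25 + 3.726 = 2.476

2.476


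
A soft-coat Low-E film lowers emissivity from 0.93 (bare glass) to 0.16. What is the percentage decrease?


Percentage reduction = (1 - coated/uncoated) * 100
  Ratio = 0.16 / 0.93 = 0.172
  Reduction = (1 - 0.172) * 100 = 82.8%

82.8%


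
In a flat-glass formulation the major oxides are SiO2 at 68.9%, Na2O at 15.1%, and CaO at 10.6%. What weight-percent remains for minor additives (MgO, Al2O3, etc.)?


Sum the three major oxides:
  SiO2 + Na2O + CaO = 68.9 + 15.1 + 10.6 = 94.6%
Subtract from 100%:
  Others = 100 - 94.6 = 5.4%

5.4%


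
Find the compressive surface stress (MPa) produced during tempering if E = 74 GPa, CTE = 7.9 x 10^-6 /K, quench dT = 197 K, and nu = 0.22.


Tempering stress: sigma = E * alpha * dT / (1 - nu)
  E (MPa) = 74 * 1000 = 74000
  Numerator = 74000 * (7.9 x 10^-6) * 197 = 115.1662
  Denominator = 1 - 0.22 = 0.78
  sigma = 115.1662 / 0.78 = 147.6 MPa

147.6 MPa


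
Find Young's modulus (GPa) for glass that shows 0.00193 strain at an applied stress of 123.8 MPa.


Young's modulus: E = stress / strain
  E = 123.8 MPa / 0.00193 = 64145.08 MPa
Convert to GPa: 64145.08 / 1000 = 64.15 GPa

64.15 GPa


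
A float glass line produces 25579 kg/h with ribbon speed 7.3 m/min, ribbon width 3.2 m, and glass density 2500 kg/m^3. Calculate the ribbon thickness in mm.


Ribbon cross-section from mass balance:
  Volume rate = throughput / density = 25579 / 2500 = 10.2316 m^3/h
  thickness = volume rate / (speed * 60 * width), i.e.
  thickness = throughput / (60 * speed * width * density) * 1000
  thickness = 25579 / (60 * 7.3 * 3.2 * 2500) * 1000 = 7.3 mm

7.3 mm


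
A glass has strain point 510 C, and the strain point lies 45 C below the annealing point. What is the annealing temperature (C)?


T_anneal = T_strain + gap:
  T_anneal = 510 + 45 = 555 C

555 C


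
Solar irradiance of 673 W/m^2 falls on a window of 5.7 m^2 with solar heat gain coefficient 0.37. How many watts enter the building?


Solar heat gain: Q = Area * SHGC * Irradiance
  Q = 5.7 * 0.37 * 673 = 1419.4 W

1419.4 W


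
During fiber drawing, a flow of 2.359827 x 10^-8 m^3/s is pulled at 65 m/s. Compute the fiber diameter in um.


Cross-sectional area from continuity:
  A = Q / v = 2.359827 x 10^-8 / 65 = 3.630503 x 10^-10 m^2
Diameter from circular cross-section:
  d = sqrt(4A / pi) * 10^6 (m -> um)
  d = sqrt(4 * 3.630503 x 10^-10 / pi) * 10^6 = 21.5 um

21.5 um


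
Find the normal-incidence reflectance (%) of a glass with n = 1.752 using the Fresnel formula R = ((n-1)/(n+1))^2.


Fresnel reflectance at normal incidence:
  R = ((n - 1)/(n + 1))^2
  (n - 1)/(n + 1) = (1.752 - 1)/(1.752 + 1) = 0.273256
  R = 0.273256^2 = 0.0746688
  R(%) = 0.0746688 * 100 = 7.467%

7.467%


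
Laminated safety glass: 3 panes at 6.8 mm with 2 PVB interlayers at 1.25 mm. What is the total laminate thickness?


Total thickness = glass contribution + PVB contribution
  Glass: 3 * 6.8 = 20.4 mm
  PVB: 2 * 1.25 = 2.5 mm
  Total = 20.4 + 2.5 = 22.9 mm

22.9 mm


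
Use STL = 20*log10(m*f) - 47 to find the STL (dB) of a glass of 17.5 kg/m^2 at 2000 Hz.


Mass law: STL = 20 * log10(m * f) - 47
  m * f = 17.5 * 2000 = 35000
  log10(35000) = 4.54407
  STL = 20 * 4.54407 - 47 = 90.8814 - 47 = 43.9 dB

43.9 dB


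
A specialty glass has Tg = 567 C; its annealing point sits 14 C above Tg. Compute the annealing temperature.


The annealing temperature is Tg plus the offset:
  T_anneal = 567 + 14 = 581 C

581 C


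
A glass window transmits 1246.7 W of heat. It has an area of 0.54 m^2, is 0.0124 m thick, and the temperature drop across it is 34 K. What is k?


Fourier's law rearranged: k = Q * t / (A * dT)
  Numerator = 1246.7 * 0.0124 = 15.45908
  Denominator = 0.54 * 34 = 18.36
  k = 15.45908 / 18.36 = 0.842 W/mK

0.842 W/mK


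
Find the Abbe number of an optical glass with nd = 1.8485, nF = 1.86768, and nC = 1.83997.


Abbe number formula: Vd = (nd - 1) / (nF - nC)
  nd - 1 = 1.8485 - 1 = 0.8485
  nF - nC = 1.86768 - 1.83997 = 0.02771
  Vd = 0.8485 / 0.02771 = 30.62

30.62


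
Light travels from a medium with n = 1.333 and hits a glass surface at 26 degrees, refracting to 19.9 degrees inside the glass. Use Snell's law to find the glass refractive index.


Apply Snell's law: n1 * sin(theta1) = n2 * sin(theta2)
  n2 = n1 * sin(theta1) / sin(theta2)
  sin(26) = 0.438371
  sin(19.9) = 0.34038
  n2 = 1.333 * 0.438371 / 0.34038 = 1.7168

1.7168


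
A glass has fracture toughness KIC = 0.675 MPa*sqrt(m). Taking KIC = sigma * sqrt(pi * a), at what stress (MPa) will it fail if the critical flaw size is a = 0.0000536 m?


Rearrange KIC = sigma * sqrt(pi * a):
  sigma = KIC / sqrt(pi * a)
  sqrt(pi * 0.0000536) = 0.012976
  sigma = 0.675 / 0.012976 = 52.02 MPa

52.02 MPa


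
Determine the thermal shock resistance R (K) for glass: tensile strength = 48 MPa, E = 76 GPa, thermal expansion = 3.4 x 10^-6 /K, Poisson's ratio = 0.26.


Thermal shock resistance: R = sigma * (1 - nu) / (E * alpha)
  Numerator = 48 * (1 - 0.26) = 35.52
  Denominator = 76 * 1000 * (3.4 x 10^-6) = 0.2584
  R = 35.52 / 0.2584 = 137.5 K

137.5 K


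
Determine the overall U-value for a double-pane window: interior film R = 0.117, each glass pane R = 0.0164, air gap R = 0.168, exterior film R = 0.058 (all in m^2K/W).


Total thermal resistance (series):
  R_total = R_in + R_glass + R_air + R_glass + R_out
  R_total = 0.117 + 0.0164 + 0.168 + 0.0164 + 0.058 = 0.3758 m^2K/W
U-value = 1 / R_total = 1 / 0.3758 = 2.661 W/m^2K

2.661 W/m^2K


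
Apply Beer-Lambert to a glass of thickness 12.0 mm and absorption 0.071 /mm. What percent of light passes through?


Beer-Lambert law: T = exp(-alpha * thickness)
  exponent = -0.071 * 12.0 = -0.852
  T = exp(-0.852) = 0.4266
  Percentage = 0.4266 * 100 = 42.66%

42.66%


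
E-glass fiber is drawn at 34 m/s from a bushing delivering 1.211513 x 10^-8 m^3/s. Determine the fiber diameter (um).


Cross-sectional area from continuity:
  A = Q / v = 1.211513 x 10^-8 / 34 = 3.563274 x 10^-10 m^2
Diameter from circular cross-section:
  d = sqrt(4A / pi) * 10^6 (m -> um)
  d = sqrt(4 * 3.563274 x 10^-10 / pi) * 10^6 = 21.3 um

21.3 um


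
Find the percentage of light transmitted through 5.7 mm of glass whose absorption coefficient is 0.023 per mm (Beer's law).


Beer-Lambert law: T = exp(-alpha * thickness)
  exponent = -0.023 * 5.7 = -0.1311
  T = exp(-0.1311) = 0.8771
  Percentage = 0.8771 * 100 = 87.71%

87.71%


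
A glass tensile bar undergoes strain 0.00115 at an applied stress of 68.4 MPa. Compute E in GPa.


Young's modulus: E = stress / strain
  E = 68.4 MPa / 0.00115 = 59478.26 MPa
Convert to GPa: 59478.26 / 1000 = 59.48 GPa

59.48 GPa


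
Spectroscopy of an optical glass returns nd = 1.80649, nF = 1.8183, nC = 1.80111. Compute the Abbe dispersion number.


Abbe number formula: Vd = (nd - 1) / (nF - nC)
  nd - 1 = 1.80649 - 1 = 0.80649
  nF - nC = 1.8183 - 1.80111 = 0.01719
  Vd = 0.80649 / 0.01719 = 46.92

46.92


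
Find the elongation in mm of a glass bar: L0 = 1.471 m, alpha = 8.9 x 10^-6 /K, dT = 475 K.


Thermal expansion formula: dL = alpha * L0 * dT
  dL = (8.9 x 10^-6) * 1.471 * 475 = 0.00621865 m
Convert to mm: 0.00621865 * 1000 = 6.2187 mm

6.2187 mm


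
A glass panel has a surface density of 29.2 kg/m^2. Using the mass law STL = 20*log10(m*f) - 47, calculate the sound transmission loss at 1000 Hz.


Mass law: STL = 20 * log10(m * f) - 47
  m * f = 29.2 * 1000 = 29200
  log10(29200) = 4.46538
  STL = 20 * 4.46538 - 47 = 89.3076 - 47 = 42.3 dB

42.3 dB


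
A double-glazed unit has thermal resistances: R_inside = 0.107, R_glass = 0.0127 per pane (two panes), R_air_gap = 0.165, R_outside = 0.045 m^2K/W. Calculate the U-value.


Total thermal resistance (series):
  R_total = R_in + R_glass + R_air + R_glass + R_out
  R_total = 0.107 + 0.0127 + 0.165 + 0.0127 + 0.045 = 0.3424 m^2K/W
U-value = 1 / R_total = 1 / 0.3424 = 2.921 W/m^2K

2.921 W/m^2K


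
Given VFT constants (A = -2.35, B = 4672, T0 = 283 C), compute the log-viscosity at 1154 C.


VFT equation: log(eta) = A + B / (T - T0)
  T - T0 = 1154 - 283 = 871
  B / (T - T0) = 4672 / 871 = 5.364
  log(eta) = -2.35 + 5.364 = 3.014

3.014


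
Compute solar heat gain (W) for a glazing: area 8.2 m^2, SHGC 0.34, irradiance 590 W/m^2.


Solar heat gain: Q = Area * SHGC * Irradiance
  Q = 8.2 * 0.34 * 590 = 1644.9 W

1644.9 W


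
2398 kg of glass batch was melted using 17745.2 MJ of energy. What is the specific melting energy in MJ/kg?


Rearrange E = m * s for s:
  s = E / m
  s = 17745.2 / 2398 = 7.4 MJ/kg

7.4 MJ/kg


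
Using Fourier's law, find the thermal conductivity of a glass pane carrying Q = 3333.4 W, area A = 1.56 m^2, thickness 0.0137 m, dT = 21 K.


Fourier's law rearranged: k = Q * t / (A * dT)
  Numerator = 3333.4 * 0.0137 = 45.66758
  Denominator = 1.56 * 21 = 32.76
  k = 45.66758 / 32.76 = 1.394 W/mK

1.394 W/mK


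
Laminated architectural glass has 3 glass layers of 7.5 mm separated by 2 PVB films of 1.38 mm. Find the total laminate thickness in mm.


Total thickness = glass contribution + PVB contribution
  Glass: 3 * 7.5 = 22.5 mm
  PVB: 2 * 1.38 = 2.76 mm
  Total = 22.5 + 2.76 = 25.26 mm

25.26 mm


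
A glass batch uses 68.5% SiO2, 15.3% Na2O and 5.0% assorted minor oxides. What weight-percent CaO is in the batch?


Pieces sum to 100%:
  CaO = 100 - (SiO2 + Na2O + others)
  CaO = 100 - (68.5 + 15.3 + 5.0) = 11.2%

11.2%


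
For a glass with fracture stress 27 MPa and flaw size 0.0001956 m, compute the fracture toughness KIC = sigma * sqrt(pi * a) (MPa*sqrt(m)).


Fracture toughness: KIC = sigma * sqrt(pi * a)
  pi * a = pi * 0.0001956 = 0.000614496
  sqrt(pi * a) = 0.024789
  KIC = 27 * 0.024789 = 0.669 MPa*sqrt(m)

0.669 MPa*sqrt(m)


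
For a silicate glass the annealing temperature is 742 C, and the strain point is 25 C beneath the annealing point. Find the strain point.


Strain point = annealing point - difference:
  T_strain = 742 - 25 = 717 C

717 C


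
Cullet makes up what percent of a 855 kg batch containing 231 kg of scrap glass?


Cullet ratio = (cullet mass / total batch mass) * 100
  Ratio = 231 / 855 * 100 = 27.02%

27.02%


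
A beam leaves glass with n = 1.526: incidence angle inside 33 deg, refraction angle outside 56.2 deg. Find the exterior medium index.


Apply Snell's law: n1 * sin(theta1) = n2 * sin(theta2)
  n2 = n1 * sin(theta1) / sin(theta2)
  sin(33) = 0.544639
  sin(56.2) = 0.830984
  n2 = 1.526 * 0.544639 / 0.830984 = 1.0002

1.0002


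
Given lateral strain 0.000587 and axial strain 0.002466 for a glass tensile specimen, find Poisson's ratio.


Poisson's ratio: nu = lateral strain / axial strain
  nu = 0.000587 / 0.002466 = 0.238

0.238


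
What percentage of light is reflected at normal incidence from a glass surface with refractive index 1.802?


Fresnel reflectance at normal incidence:
  R = ((n - 1)/(n + 1))^2
  (n - 1)/(n + 1) = (1.802 - 1)/(1.802 + 1) = 0.286224
  R = 0.286224^2 = 0.0819242
  R(%) = 0.0819242 * 100 = 8.192%

8.192%


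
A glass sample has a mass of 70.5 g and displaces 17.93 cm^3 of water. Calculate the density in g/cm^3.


Use the definition of density:
  rho = mass / volume
  rho = 70.5 / 17.93 = 3.932 g/cm^3

3.932 g/cm^3


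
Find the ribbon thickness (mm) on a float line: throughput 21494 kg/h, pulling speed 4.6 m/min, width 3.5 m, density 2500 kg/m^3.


Ribbon cross-section from mass balance:
  Volume rate = throughput / density = 21494 / 2500 = 8.5976 m^3/h
  thickness = volume rate / (speed * 60 * width), i.e.
  thickness = throughput / (60 * speed * width * density) * 1000
  thickness = 21494 / (60 * 4.6 * 3.5 * 2500) * 1000 = 8.9 mm

8.9 mm


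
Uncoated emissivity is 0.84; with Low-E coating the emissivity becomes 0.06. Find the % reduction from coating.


Percentage reduction = (1 - coated/uncoated) * 100
  Ratio = 0.06 / 0.84 = 0.0714
  Reduction = (1 - 0.0714) * 100 = 92.9%

92.9%


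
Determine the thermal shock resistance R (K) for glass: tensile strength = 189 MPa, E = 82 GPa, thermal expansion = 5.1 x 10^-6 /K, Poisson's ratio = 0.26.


Thermal shock resistance: R = sigma * (1 - nu) / (E * alpha)
  Numerator = 189 * (1 - 0.26) = 139.86
  Denominator = 82 * 1000 * (5.1 x 10^-6) = 0.4182
  R = 139.86 / 0.4182 = 334.4 K

334.4 K


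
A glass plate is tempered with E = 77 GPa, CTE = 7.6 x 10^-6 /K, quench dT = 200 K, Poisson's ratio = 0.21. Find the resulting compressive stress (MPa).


Tempering stress: sigma = E * alpha * dT / (1 - nu)
  E (MPa) = 77 * 1000 = 77000
  Numerator = 77000 * (7.6 x 10^-6) * 200 = 117.04
  Denominator = 1 - 0.21 = 0.79
  sigma = 117.04 / 0.79 = 148.2 MPa

148.2 MPa


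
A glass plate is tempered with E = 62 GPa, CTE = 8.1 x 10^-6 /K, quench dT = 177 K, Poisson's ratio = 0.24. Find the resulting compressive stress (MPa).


Tempering stress: sigma = E * alpha * dT / (1 - nu)
  E (MPa) = 62 * 1000 = 62000
  Numerator = 62000 * (8.1 x 10^-6) * 177 = 88.8894
  Denominator = 1 - 0.24 = 0.76
  sigma = 88.8894 / 0.76 = 117.0 MPa

117.0 MPa


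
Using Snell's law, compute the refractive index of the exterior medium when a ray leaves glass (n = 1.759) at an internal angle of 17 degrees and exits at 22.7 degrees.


Apply Snell's law: n1 * sin(theta1) = n2 * sin(theta2)
  n2 = n1 * sin(theta1) / sin(theta2)
  sin(17) = 0.292372
  sin(22.7) = 0.385906
  n2 = 1.759 * 0.292372 / 0.385906 = 1.3327

1.3327


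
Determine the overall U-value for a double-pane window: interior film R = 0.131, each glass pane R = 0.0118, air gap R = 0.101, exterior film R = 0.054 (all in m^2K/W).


Total thermal resistance (series):
  R_total = R_in + R_glass + R_air + R_glass + R_out
  R_total = 0.131 + 0.0118 + 0.101 + 0.0118 + 0.054 = 0.3096 m^2K/W
U-value = 1 / R_total = 1 / 0.3096 = 3.23 W/m^2K

3.23 W/m^2K


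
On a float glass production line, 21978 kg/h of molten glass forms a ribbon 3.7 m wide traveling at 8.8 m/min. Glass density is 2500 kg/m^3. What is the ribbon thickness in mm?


Ribbon cross-section from mass balance:
  Volume rate = throughput / density = 21978 / 2500 = 8.7912 m^3/h
  thickness = volume rate / (speed * 60 * width), i.e.
  thickness = throughput / (60 * speed * width * density) * 1000
  thickness = 21978 / (60 * 8.8 * 3.7 * 2500) * 1000 = 4.5 mm

4.5 mm


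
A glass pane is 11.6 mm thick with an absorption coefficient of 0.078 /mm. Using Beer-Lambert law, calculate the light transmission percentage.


Beer-Lambert law: T = exp(-alpha * thickness)
  exponent = -0.078 * 11.6 = -0.9048
  T = exp(-0.9048) = 0.4046
  Percentage = 0.4046 * 100 = 40.46%

40.46%


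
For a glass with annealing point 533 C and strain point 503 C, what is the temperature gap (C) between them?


Gap = T_anneal - T_strain:
  gap = 533 - 503 = 30 C

30 C


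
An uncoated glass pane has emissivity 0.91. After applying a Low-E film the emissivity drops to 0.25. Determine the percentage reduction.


Percentage reduction = (1 - coated/uncoated) * 100
  Ratio = 0.25 / 0.91 = 0.2747
  Reduction = (1 - 0.2747) * 100 = 72.5%

72.5%


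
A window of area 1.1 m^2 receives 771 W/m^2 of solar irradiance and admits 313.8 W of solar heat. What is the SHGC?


Rearrange Q = Area * SHGC * Irradiance:
  SHGC = Q / (Area * Irradiance)
  SHGC = 313.8 / (1.1 * 771) = 0.37

0.37


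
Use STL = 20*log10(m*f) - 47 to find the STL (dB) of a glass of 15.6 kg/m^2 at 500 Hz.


Mass law: STL = 20 * log10(m * f) - 47
  m * f = 15.6 * 500 = 7800
  log10(7800) = 3.89209
  STL = 20 * 3.89209 - 47 = 77.8418 - 47 = 30.8 dB

30.8 dB


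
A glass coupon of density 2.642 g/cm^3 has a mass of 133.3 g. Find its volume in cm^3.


Rearrange rho = m / V:
  V = m / rho
  V = 133.3 / 2.642 = 50.454 cm^3

50.454 cm^3


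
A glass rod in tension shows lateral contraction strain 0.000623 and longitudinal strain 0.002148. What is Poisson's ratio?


Poisson's ratio: nu = lateral strain / axial strain
  nu = 0.000623 / 0.002148 = 0.29

0.29


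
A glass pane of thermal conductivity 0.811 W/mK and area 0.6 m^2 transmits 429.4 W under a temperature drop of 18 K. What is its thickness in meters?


Fourier's law: t = k * A * dT / Q
  t = 0.811 * 0.6 * 18 / 429.4
  t = 8.7588 / 429.4 = 0.0204 m

0.0204 m


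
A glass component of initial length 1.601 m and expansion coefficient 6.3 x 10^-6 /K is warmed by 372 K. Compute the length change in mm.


Thermal expansion formula: dL = alpha * L0 * dT
  dL = (6.3 x 10^-6) * 1.601 * 372 = 0.0037521 m
Convert to mm: 0.0037521 * 1000 = 3.7521 mm

3.7521 mm


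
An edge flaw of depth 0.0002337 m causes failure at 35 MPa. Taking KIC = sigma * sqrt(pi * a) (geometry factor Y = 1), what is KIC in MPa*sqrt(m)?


Fracture toughness: KIC = sigma * sqrt(pi * a)
  pi * a = pi * 0.0002337 = 0.00073419
  sqrt(pi * a) = 0.027096
  KIC = 35 * 0.027096 = 0.948 MPa*sqrt(m)

0.948 MPa*sqrt(m)


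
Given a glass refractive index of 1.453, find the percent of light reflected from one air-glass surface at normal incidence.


Fresnel reflectance at normal incidence:
  R = ((n - 1)/(n + 1))^2
  (n - 1)/(n + 1) = (1.453 - 1)/(1.453 + 1) = 0.184672
  R = 0.184672^2 = 0.0341037
  R(%) = 0.0341037 * 100 = 3.41%

3.41%
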